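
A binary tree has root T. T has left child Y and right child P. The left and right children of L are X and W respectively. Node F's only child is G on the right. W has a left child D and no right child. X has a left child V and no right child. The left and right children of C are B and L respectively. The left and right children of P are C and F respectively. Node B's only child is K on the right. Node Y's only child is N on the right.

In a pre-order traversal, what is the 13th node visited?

F

Pre-order visits the node, then its left subtree, then its right subtree.
Visit T.
At T: go left to Y.
  Visit Y.
  At Y: no left child.
  At Y: go right to N.
    N is a leaf — visit N.
At T: go right to P.
  Visit P.
  At P: go left to C.
    Visit C.
    At C: go left to B.
      Visit B.
      At B: no left child.
      At B: go right to K.
        K is a leaf — visit K.
    At C: go right to L.
      Visit L.
      At L: go left to X.
        Visit X.
        At X: go left to V.
          V is a leaf — visit V.
        At X: no right child.
      At L: go right to W.
        Visit W.
        At W: go left to D.
          D is a leaf — visit D.
        At W: no right child.
  At P: go right to F.
    Visit F.
    At F: no left child.
    At F: go right to G.
      G is a leaf — visit G.
Full pre-order sequence: T, Y, N, P, C, B, K, L, X, V, W, D, F, G.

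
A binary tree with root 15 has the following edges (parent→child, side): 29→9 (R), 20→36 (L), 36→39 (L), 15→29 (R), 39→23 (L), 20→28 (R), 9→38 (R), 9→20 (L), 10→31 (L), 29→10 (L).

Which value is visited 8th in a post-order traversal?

Post-order visits the left subtree, then the right subtree, then the node.
At 15: no left child.
At 15: go right to 29.
  At 29: go left to 10.
    At 10: go left to 31.
      31 is a leaf — visit 31.
    At 10: no right child.
    Visit 10.
  At 29: go right to 9.
    At 9: go left to 20.
      At 20: go left to 36.
        At 36: go left to 39.
          At 39: go left to 23.
            23 is a leaf — visit 23.
          At 39: no right child.
          Visit 39.
        At 36: no right child.
        Visit 36.
      At 20: go right to 28.
        28 is a leaf — visit 28.
      Visit 20.
    At 9: go right to 38.
      38 is a leaf — visit 38.
    Visit 9.
  Visit 29.
Visit 15.
Full post-order sequence: 31, 10, 23, 39, 36, 28, 20, 38, 9, 29, 15.

38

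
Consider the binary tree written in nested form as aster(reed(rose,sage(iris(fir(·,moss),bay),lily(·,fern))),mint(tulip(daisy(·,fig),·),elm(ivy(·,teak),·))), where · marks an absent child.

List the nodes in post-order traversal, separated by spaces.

rose moss fir bay iris fern lily sage reed fig daisy tulip teak ivy elm mint aster

Post-order visits the left subtree, then the right subtree, then the node.
At aster: go left to reed.
  At reed: go left to rose.
    rose is a leaf — visit rose.
  At reed: go right to sage.
    At sage: go left to iris.
      At iris: go left to fir.
        At fir: no left child.
        At fir: go right to moss.
          moss is a leaf — visit moss.
        Visit fir.
      At iris: go right to bay.
        bay is a leaf — visit bay.
      Visit iris.
    At sage: go right to lily.
      At lily: no left child.
      At lily: go right to fern.
        fern is a leaf — visit fern.
      Visit lily.
    Visit sage.
  Visit reed.
At aster: go right to mint.
  At mint: go left to tulip.
    At tulip: go left to daisy.
      At daisy: no left child.
      At daisy: go right to fig.
        fig is a leaf — visit fig.
      Visit daisy.
    At tulip: no right child.
    Visit tulip.
  At mint: go right to elm.
    At elm: go left to ivy.
      At ivy: no left child.
      At ivy: go right to teak.
        teak is a leaf — visit teak.
      Visit ivy.
    At elm: no right child.
    Visit elm.
  Visit mint.
Visit aster.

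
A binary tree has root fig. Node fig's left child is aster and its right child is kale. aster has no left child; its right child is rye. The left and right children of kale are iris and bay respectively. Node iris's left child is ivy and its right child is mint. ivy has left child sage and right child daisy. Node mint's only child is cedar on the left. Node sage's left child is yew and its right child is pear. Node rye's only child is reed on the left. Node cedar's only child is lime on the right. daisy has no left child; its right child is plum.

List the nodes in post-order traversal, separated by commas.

Post-order visits the left subtree, then the right subtree, then the node.
At fig: go left to aster.
  At aster: no left child.
  At aster: go right to rye.
    At rye: go left to reed.
      reed is a leaf — visit reed.
    At rye: no right child.
    Visit rye.
  Visit aster.
At fig: go right to kale.
  At kale: go left to iris.
    At iris: go left to ivy.
      At ivy: go left to sage.
        At sage: go left to yew.
          yew is a leaf — visit yew.
        At sage: go right to pear.
          pear is a leaf — visit pear.
        Visit sage.
      At ivy: go right to daisy.
        At daisy: no left child.
        At daisy: go right to plum.
          plum is a leaf — visit plum.
        Visit daisy.
      Visit ivy.
    At iris: go right to mint.
      At mint: go left to cedar.
        At cedar: no left child.
        At cedar: go right to lime.
          lime is a leaf — visit lime.
        Visit cedar.
      At mint: no right child.
      Visit mint.
    Visit iris.
  At kale: go right to bay.
    bay is a leaf — visit bay.
  Visit kale.
Visit fig.

reed, rye, aster, yew, pear, sage, plum, daisy, ivy, lime, cedar, mint, iris, bay, kale, fig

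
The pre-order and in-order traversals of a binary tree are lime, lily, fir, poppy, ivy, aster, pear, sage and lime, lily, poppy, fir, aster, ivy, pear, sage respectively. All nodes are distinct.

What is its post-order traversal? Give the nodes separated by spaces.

poppy aster sage pear ivy fir lily lime

The first element of pre-order is the root; it splits in-order into left and right subtrees.
Root lime: left subtree has 0 nodes { }, right has 7 {lily, poppy, fir, aster, ivy, pear, sage}.
  Root lily: left subtree has 0 nodes { }, right has 6 {poppy, fir, aster, ivy, pear, sage}.
    Root fir: left subtree has 1 node {poppy}, right has 4 {aster, ivy, pear, sage}.
      Root ivy: left subtree has 1 node {aster}, right has 2 {pear, sage}.
        Root pear: left subtree has 0 nodes { }, right has 1 {sage}.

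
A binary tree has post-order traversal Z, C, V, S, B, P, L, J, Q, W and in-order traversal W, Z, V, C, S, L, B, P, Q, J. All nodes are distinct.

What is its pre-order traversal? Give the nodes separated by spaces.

The last element of post-order is the root; it splits in-order into left and right subtrees.
Root W: left subtree has 0 nodes { }, right has 9 {Z, V, C, S, L, B, P, Q, J}.
  Root Q: left subtree has 7 nodes {Z, V, C, S, L, B, P}, right has 1 {J}.
    Root L: left subtree has 4 nodes {Z, V, C, S}, right has 2 {B, P}.
      Root S: left subtree has 3 nodes {Z, V, C}, right has 0 { }.
        Root V: left subtree has 1 node {Z}, right has 1 {C}.
      Root P: left subtree has 1 node {B}, right has 0 { }.

W Q L S V Z C P B J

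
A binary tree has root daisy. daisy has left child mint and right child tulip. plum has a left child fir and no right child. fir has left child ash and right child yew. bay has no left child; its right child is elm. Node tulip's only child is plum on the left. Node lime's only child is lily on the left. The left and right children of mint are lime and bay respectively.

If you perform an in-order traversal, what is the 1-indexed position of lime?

2

In-order visits the left subtree, then the node, then the right subtree.
At daisy: go left to mint.
  At mint: go left to lime.
    At lime: go left to lily.
      lily is a leaf — visit lily.
    Visit lime.
    At lime: no right child.
  Visit mint.
  At mint: go right to bay.
    At bay: no left child.
    Visit bay.
    At bay: go right to elm.
      elm is a leaf — visit elm.
Visit daisy.
At daisy: go right to tulip.
  At tulip: go left to plum.
    At plum: go left to fir.
      At fir: go left to ash.
        ash is a leaf — visit ash.
      Visit fir.
      At fir: go right to yew.
        yew is a leaf — visit yew.
    Visit plum.
    At plum: no right child.
  Visit tulip.
  At tulip: no right child.
Full in-order sequence: lily, lime, mint, bay, elm, daisy, ash, fir, yew, plum, tulip.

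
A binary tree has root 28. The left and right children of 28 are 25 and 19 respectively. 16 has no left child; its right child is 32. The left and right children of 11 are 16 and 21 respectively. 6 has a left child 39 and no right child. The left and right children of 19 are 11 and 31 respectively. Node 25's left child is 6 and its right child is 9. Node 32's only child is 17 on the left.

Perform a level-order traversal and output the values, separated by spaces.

Level-order visits nodes level by level from the root, left to right within each level.
Level 0: 28
Level 1: 25, 19
Level 2: 6, 9, 11, 31
Level 3: 39, 16, 21
Level 4: 32
Level 5: 17

28 25 19 6 9 11 31 39 16 21 32 17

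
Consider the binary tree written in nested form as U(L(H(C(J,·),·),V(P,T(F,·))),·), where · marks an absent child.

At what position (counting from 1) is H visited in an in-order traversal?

3

In-order visits the left subtree, then the node, then the right subtree.
At U: go left to L.
  At L: go left to H.
    At H: go left to C.
      At C: go left to J.
        J is a leaf — visit J.
      Visit C.
      At C: no right child.
    Visit H.
    At H: no right child.
  Visit L.
  At L: go right to V.
    At V: go left to P.
      P is a leaf — visit P.
    Visit V.
    At V: go right to T.
      At T: go left to F.
        F is a leaf — visit F.
      Visit T.
      At T: no right child.
Visit U.
At U: no right child.
Full in-order sequence: J, C, H, L, P, V, F, T, U.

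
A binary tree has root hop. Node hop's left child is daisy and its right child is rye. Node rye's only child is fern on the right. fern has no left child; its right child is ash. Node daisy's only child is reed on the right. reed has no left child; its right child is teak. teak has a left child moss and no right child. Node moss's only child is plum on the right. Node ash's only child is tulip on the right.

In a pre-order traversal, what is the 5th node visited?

Pre-order visits the node, then its left subtree, then its right subtree.
Visit hop.
At hop: go left to daisy.
  Visit daisy.
  At daisy: no left child.
  At daisy: go right to reed.
    Visit reed.
    At reed: no left child.
    At reed: go right to teak.
      Visit teak.
      At teak: go left to moss.
        Visit moss.
        At moss: no left child.
        At moss: go right to plum.
          plum is a leaf — visit plum.
      At teak: no right child.
At hop: go right to rye.
  Visit rye.
  At rye: no left child.
  At rye: go right to fern.
    Visit fern.
    At fern: no left child.
    At fern: go right to ash.
      Visit ash.
      At ash: no left child.
      At ash: go right to tulip.
        tulip is a leaf — visit tulip.
Full pre-order sequence: hop, daisy, reed, teak, moss, plum, rye, fern, ash, tulip.

moss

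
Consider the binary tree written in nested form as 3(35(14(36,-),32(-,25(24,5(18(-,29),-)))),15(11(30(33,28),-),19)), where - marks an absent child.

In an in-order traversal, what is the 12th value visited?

In-order visits the left subtree, then the node, then the right subtree.
At 3: go left to 35.
  At 35: go left to 14.
    At 14: go left to 36.
      36 is a leaf — visit 36.
    Visit 14.
    At 14: no right child.
  Visit 35.
  At 35: go right to 32.
    At 32: no left child.
    Visit 32.
    At 32: go right to 25.
      At 25: go left to 24.
        24 is a leaf — visit 24.
      Visit 25.
      At 25: go right to 5.
        At 5: go left to 18.
          At 18: no left child.
          Visit 18.
          At 18: go right to 29.
            29 is a leaf — visit 29.
        Visit 5.
        At 5: no right child.
Visit 3.
At 3: go right to 15.
  At 15: go left to 11.
    At 11: go left to 30.
      At 30: go left to 33.
        33 is a leaf — visit 33.
      Visit 30.
      At 30: go right to 28.
        28 is a leaf — visit 28.
    Visit 11.
    At 11: no right child.
  Visit 15.
  At 15: go right to 19.
    19 is a leaf — visit 19.
Full in-order sequence: 36, 14, 35, 32, 24, 25, 18, 29, 5, 3, 33, 30, 28, 11, 15, 19.

30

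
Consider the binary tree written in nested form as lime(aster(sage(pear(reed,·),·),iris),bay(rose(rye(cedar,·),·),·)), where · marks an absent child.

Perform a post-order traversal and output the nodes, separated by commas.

reed, pear, sage, iris, aster, cedar, rye, rose, bay, lime

Post-order visits the left subtree, then the right subtree, then the node.
At lime: go left to aster.
  At aster: go left to sage.
    At sage: go left to pear.
      At pear: go left to reed.
        reed is a leaf — visit reed.
      At pear: no right child.
      Visit pear.
    At sage: no right child.
    Visit sage.
  At aster: go right to iris.
    iris is a leaf — visit iris.
  Visit aster.
At lime: go right to bay.
  At bay: go left to rose.
    At rose: go left to rye.
      At rye: go left to cedar.
        cedar is a leaf — visit cedar.
      At rye: no right child.
      Visit rye.
    At rose: no right child.
    Visit rose.
  At bay: no right child.
  Visit bay.
Visit lime.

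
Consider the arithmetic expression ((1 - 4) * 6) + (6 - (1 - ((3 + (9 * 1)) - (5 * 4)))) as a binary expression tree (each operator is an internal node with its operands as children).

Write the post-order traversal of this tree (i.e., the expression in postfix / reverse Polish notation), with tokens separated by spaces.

Post-order on an expression tree gives postfix notation: for each operator, emit left operand, right operand, then the operator.

1 4 - 6 * 6 1 3 9 1 * + 5 4 * - - - +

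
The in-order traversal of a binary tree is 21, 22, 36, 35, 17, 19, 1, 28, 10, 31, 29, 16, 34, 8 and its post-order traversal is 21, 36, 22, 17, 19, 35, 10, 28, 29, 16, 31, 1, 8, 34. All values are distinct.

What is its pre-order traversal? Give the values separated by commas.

The last element of post-order is the root; it splits in-order into left and right subtrees.
Root 34: left subtree has 12 nodes {21, 22, 36, 35, 17, 19, 1, 28, 10, 31, 29, 16}, right has 1 {8}.
  Root 1: left subtree has 6 nodes {21, 22, 36, 35, 17, 19}, right has 5 {28, 10, 31, 29, 16}.
    Root 35: left subtree has 3 nodes {21, 22, 36}, right has 2 {17, 19}.
      Root 22: left subtree has 1 node {21}, right has 1 {36}.
      Root 19: left subtree has 1 node {17}, right has 0 { }.
    Root 31: left subtree has 2 nodes {28, 10}, right has 2 {29, 16}.
      Root 28: left subtree has 0 nodes { }, right has 1 {10}.
      Root 16: left subtree has 1 node {29}, right has 0 { }.

34, 1, 35, 22, 21, 36, 19, 17, 31, 28, 10, 16, 29, 8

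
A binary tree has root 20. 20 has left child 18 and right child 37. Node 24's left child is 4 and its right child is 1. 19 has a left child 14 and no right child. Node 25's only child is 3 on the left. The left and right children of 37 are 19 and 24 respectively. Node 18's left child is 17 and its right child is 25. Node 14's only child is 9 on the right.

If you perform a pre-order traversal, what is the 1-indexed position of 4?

Pre-order visits the node, then its left subtree, then its right subtree.
Visit 20.
At 20: go left to 18.
  Visit 18.
  At 18: go left to 17.
    17 is a leaf — visit 17.
  At 18: go right to 25.
    Visit 25.
    At 25: go left to 3.
      3 is a leaf — visit 3.
    At 25: no right child.
At 20: go right to 37.
  Visit 37.
  At 37: go left to 19.
    Visit 19.
    At 19: go left to 14.
      Visit 14.
      At 14: no left child.
      At 14: go right to 9.
        9 is a leaf — visit 9.
    At 19: no right child.
  At 37: go right to 24.
    Visit 24.
    At 24: go left to 4.
      4 is a leaf — visit 4.
    At 24: go right to 1.
      1 is a leaf — visit 1.
Full pre-order sequence: 20, 18, 17, 25, 3, 37, 19, 14, 9, 24, 4, 1.

11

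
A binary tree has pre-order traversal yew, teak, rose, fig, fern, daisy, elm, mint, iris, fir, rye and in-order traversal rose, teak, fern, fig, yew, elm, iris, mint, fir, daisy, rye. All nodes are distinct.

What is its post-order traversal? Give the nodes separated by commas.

The first element of pre-order is the root; it splits in-order into left and right subtrees.
Root yew: left subtree has 4 nodes {rose, teak, fern, fig}, right has 6 {elm, iris, mint, fir, daisy, rye}.
  Root teak: left subtree has 1 node {rose}, right has 2 {fern, fig}.
    Root fig: left subtree has 1 node {fern}, right has 0 { }.
  Root daisy: left subtree has 4 nodes {elm, iris, mint, fir}, right has 1 {rye}.
    Root elm: left subtree has 0 nodes { }, right has 3 {iris, mint, fir}.
      Root mint: left subtree has 1 node {iris}, right has 1 {fir}.

rose, fern, fig, teak, iris, fir, mint, elm, rye, daisy, yew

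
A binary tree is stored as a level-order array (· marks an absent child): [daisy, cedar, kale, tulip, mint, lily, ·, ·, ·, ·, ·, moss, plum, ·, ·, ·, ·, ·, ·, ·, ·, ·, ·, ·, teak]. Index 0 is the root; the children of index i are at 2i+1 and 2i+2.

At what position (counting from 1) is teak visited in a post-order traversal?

4

Post-order visits the left subtree, then the right subtree, then the node.
At daisy: go left to cedar.
  At cedar: go left to tulip.
    tulip is a leaf — visit tulip.
  At cedar: go right to mint.
    mint is a leaf — visit mint.
  Visit cedar.
At daisy: go right to kale.
  At kale: go left to lily.
    At lily: go left to moss.
      At moss: no left child.
      At moss: go right to teak.
        teak is a leaf — visit teak.
      Visit moss.
    At lily: go right to plum.
      plum is a leaf — visit plum.
    Visit lily.
  At kale: no right child.
  Visit kale.
Visit daisy.
Full post-order sequence: tulip, mint, cedar, teak, moss, plum, lily, kale, daisy.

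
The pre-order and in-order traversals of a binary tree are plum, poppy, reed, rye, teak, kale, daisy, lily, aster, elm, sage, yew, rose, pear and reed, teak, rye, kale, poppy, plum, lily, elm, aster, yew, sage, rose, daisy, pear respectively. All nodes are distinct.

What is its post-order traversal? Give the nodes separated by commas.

The first element of pre-order is the root; it splits in-order into left and right subtrees.
Root plum: left subtree has 5 nodes {reed, teak, rye, kale, poppy}, right has 8 {lily, elm, aster, yew, sage, rose, daisy, pear}.
  Root poppy: left subtree has 4 nodes {reed, teak, rye, kale}, right has 0 { }.
    Root reed: left subtree has 0 nodes { }, right has 3 {teak, rye, kale}.
      Root rye: left subtree has 1 node {teak}, right has 1 {kale}.
  Root daisy: left subtree has 6 nodes {lily, elm, aster, yew, sage, rose}, right has 1 {pear}.
    Root lily: left subtree has 0 nodes { }, right has 5 {elm, aster, yew, sage, rose}.
      Root aster: left subtree has 1 node {elm}, right has 3 {yew, sage, rose}.
        Root sage: left subtree has 1 node {yew}, right has 1 {rose}.

teak, kale, rye, reed, poppy, elm, yew, rose, sage, aster, lily, pear, daisy, plum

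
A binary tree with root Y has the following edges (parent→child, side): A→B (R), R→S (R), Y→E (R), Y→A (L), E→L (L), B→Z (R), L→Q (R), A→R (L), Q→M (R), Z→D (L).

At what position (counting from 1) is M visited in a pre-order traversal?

Pre-order visits the node, then its left subtree, then its right subtree.
Visit Y.
At Y: go left to A.
  Visit A.
  At A: go left to R.
    Visit R.
    At R: no left child.
    At R: go right to S.
      S is a leaf — visit S.
  At A: go right to B.
    Visit B.
    At B: no left child.
    At B: go right to Z.
      Visit Z.
      At Z: go left to D.
        D is a leaf — visit D.
      At Z: no right child.
At Y: go right to E.
  Visit E.
  At E: go left to L.
    Visit L.
    At L: no left child.
    At L: go right to Q.
      Visit Q.
      At Q: no left child.
      At Q: go right to M.
        M is a leaf — visit M.
  At E: no right child.
Full pre-order sequence: Y, A, R, S, B, Z, D, E, L, Q, M.

11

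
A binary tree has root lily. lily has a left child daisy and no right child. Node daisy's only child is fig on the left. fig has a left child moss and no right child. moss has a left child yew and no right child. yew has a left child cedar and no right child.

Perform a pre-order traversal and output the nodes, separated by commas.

lily, daisy, fig, moss, yew, cedar

Pre-order visits the node, then its left subtree, then its right subtree.
Visit lily.
At lily: go left to daisy.
  Visit daisy.
  At daisy: go left to fig.
    Visit fig.
    At fig: go left to moss.
      Visit moss.
      At moss: go left to yew.
        Visit yew.
        At yew: go left to cedar.
          cedar is a leaf — visit cedar.
        At yew: no right child.
      At moss: no right child.
    At fig: no right child.
  At daisy: no right child.
At lily: no right child.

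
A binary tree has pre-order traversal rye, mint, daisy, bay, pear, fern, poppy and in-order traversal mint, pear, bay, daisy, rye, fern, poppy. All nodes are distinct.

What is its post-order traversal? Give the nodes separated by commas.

The first element of pre-order is the root; it splits in-order into left and right subtrees.
Root rye: left subtree has 4 nodes {mint, pear, bay, daisy}, right has 2 {fern, poppy}.
  Root mint: left subtree has 0 nodes { }, right has 3 {pear, bay, daisy}.
    Root daisy: left subtree has 2 nodes {pear, bay}, right has 0 { }.
      Root bay: left subtree has 1 node {pear}, right has 0 { }.
  Root fern: left subtree has 0 nodes { }, right has 1 {poppy}.

pear, bay, daisy, mint, poppy, fern, rye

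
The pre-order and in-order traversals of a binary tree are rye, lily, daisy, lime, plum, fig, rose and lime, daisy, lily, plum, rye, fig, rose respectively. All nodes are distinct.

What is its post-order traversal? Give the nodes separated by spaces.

lime daisy plum lily rose fig rye

The first element of pre-order is the root; it splits in-order into left and right subtrees.
Root rye: left subtree has 4 nodes {lime, daisy, lily, plum}, right has 2 {fig, rose}.
  Root lily: left subtree has 2 nodes {lime, daisy}, right has 1 {plum}.
    Root daisy: left subtree has 1 node {lime}, right has 0 { }.
  Root fig: left subtree has 0 nodes { }, right has 1 {rose}.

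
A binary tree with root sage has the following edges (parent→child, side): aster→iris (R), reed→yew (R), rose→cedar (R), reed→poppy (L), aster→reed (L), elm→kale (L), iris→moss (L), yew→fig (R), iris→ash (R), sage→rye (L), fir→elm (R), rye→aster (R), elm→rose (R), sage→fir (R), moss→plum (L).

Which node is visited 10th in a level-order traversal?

Level-order visits nodes level by level from the root, left to right within each level.
Level 0: sage
Level 1: rye, fir
Level 2: aster, elm
Level 3: reed, iris, kale, rose
Level 4: poppy, yew, moss, ash, cedar
Level 5: fig, plum
Full level-order sequence: sage, rye, fir, aster, elm, reed, iris, kale, rose, poppy, yew, moss, ash, cedar, fig, plum.

poppy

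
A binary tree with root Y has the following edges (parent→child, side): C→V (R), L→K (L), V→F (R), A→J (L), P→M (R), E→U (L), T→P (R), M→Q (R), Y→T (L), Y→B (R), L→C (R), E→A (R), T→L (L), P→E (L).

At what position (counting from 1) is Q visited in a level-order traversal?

13

Level-order visits nodes level by level from the root, left to right within each level.
Level 0: Y
Level 1: T, B
Level 2: L, P
Level 3: K, C, E, M
Level 4: V, U, A, Q
Level 5: F, J
Full level-order sequence: Y, T, B, L, P, K, C, E, M, V, U, A, Q, F, J.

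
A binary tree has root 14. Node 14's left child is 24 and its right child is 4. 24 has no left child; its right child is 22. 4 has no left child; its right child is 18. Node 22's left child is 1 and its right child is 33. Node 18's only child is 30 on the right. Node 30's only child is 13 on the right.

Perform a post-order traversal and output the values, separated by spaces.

Post-order visits the left subtree, then the right subtree, then the node.
At 14: go left to 24.
  At 24: no left child.
  At 24: go right to 22.
    At 22: go left to 1.
      1 is a leaf — visit 1.
    At 22: go right to 33.
      33 is a leaf — visit 33.
    Visit 22.
  Visit 24.
At 14: go right to 4.
  At 4: no left child.
  At 4: go right to 18.
    At 18: no left child.
    At 18: go right to 30.
      At 30: no left child.
      At 30: go right to 13.
        13 is a leaf — visit 13.
      Visit 30.
    Visit 18.
  Visit 4.
Visit 14.

1 33 22 24 13 30 18 4 14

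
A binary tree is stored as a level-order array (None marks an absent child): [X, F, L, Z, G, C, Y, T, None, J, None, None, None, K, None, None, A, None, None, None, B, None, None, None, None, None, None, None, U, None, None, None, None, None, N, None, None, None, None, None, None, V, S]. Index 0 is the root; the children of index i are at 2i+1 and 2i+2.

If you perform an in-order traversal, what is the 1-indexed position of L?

In-order visits the left subtree, then the node, then the right subtree.
At X: go left to F.
  At F: go left to Z.
    At Z: go left to T.
      At T: no left child.
      Visit T.
      At T: go right to A.
        At A: no left child.
        Visit A.
        At A: go right to N.
          N is a leaf — visit N.
    Visit Z.
    At Z: no right child.
  Visit F.
  At F: go right to G.
    At G: go left to J.
      At J: no left child.
      Visit J.
      At J: go right to B.
        At B: go left to V.
          V is a leaf — visit V.
        Visit B.
        At B: go right to S.
          S is a leaf — visit S.
    Visit G.
    At G: no right child.
Visit X.
At X: go right to L.
  At L: go left to C.
    C is a leaf — visit C.
  Visit L.
  At L: go right to Y.
    At Y: go left to K.
      At K: no left child.
      Visit K.
      At K: go right to U.
        U is a leaf — visit U.
    Visit Y.
    At Y: no right child.
Full in-order sequence: T, A, N, Z, F, J, V, B, S, G, X, C, L, K, U, Y.

13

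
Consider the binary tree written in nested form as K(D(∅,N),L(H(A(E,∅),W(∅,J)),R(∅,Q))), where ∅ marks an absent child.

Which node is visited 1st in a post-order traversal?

Post-order visits the left subtree, then the right subtree, then the node.
At K: go left to D.
  At D: no left child.
  At D: go right to N.
    N is a leaf — visit N.
  Visit D.
At K: go right to L.
  At L: go left to H.
    At H: go left to A.
      At A: go left to E.
        E is a leaf — visit E.
      At A: no right child.
      Visit A.
    At H: go right to W.
      At W: no left child.
      At W: go right to J.
        J is a leaf — visit J.
      Visit W.
    Visit H.
  At L: go right to R.
    At R: no left child.
    At R: go right to Q.
      Q is a leaf — visit Q.
    Visit R.
  Visit L.
Visit K.
Full post-order sequence: N, D, E, A, J, W, H, Q, R, L, K.

N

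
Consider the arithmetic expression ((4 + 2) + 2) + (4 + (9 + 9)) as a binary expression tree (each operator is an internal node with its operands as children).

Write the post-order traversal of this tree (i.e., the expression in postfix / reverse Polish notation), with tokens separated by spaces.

4 2 + 2 + 4 9 9 + + +

Post-order on an expression tree gives postfix notation: for each operator, emit left operand, right operand, then the operator.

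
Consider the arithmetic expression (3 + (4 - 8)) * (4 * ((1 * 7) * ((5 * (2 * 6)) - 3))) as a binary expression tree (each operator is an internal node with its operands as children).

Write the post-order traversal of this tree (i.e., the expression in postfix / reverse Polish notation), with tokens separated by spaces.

3 4 8 - + 4 1 7 * 5 2 6 * * 3 - * * *

Post-order on an expression tree gives postfix notation: for each operator, emit left operand, right operand, then the operator.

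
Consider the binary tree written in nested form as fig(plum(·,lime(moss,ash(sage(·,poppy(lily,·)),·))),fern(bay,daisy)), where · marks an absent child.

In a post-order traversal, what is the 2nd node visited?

lily

Post-order visits the left subtree, then the right subtree, then the node.
At fig: go left to plum.
  At plum: no left child.
  At plum: go right to lime.
    At lime: go left to moss.
      moss is a leaf — visit moss.
    At lime: go right to ash.
      At ash: go left to sage.
        At sage: no left child.
        At sage: go right to poppy.
          At poppy: go left to lily.
            lily is a leaf — visit lily.
          At poppy: no right child.
          Visit poppy.
        Visit sage.
      At ash: no right child.
      Visit ash.
    Visit lime.
  Visit plum.
At fig: go right to fern.
  At fern: go left to bay.
    bay is a leaf — visit bay.
  At fern: go right to daisy.
    daisy is a leaf — visit daisy.
  Visit fern.
Visit fig.
Full post-order sequence: moss, lily, poppy, sage, ash, lime, plum, bay, daisy, fern, fig.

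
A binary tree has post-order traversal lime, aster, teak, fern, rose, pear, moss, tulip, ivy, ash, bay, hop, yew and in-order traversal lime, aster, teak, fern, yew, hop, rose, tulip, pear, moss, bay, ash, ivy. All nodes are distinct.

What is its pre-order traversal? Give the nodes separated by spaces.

The last element of post-order is the root; it splits in-order into left and right subtrees.
Root yew: left subtree has 4 nodes {lime, aster, teak, fern}, right has 8 {hop, rose, tulip, pear, moss, bay, ash, ivy}.
  Root fern: left subtree has 3 nodes {lime, aster, teak}, right has 0 { }.
    Root teak: left subtree has 2 nodes {lime, aster}, right has 0 { }.
      Root aster: left subtree has 1 node {lime}, right has 0 { }.
  Root hop: left subtree has 0 nodes { }, right has 7 {rose, tulip, pear, moss, bay, ash, ivy}.
    Root bay: left subtree has 4 nodes {rose, tulip, pear, moss}, right has 2 {ash, ivy}.
      Root tulip: left subtree has 1 node {rose}, right has 2 {pear, moss}.
        Root moss: left subtree has 1 node {pear}, right has 0 { }.
      Root ash: left subtree has 0 nodes { }, right has 1 {ivy}.

yew fern teak aster lime hop bay tulip rose moss pear ash ivy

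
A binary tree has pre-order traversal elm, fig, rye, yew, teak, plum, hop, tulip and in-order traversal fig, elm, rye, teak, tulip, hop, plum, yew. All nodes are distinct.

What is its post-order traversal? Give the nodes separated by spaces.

fig tulip hop plum teak yew rye elm

The first element of pre-order is the root; it splits in-order into left and right subtrees.
Root elm: left subtree has 1 node {fig}, right has 6 {rye, teak, tulip, hop, plum, yew}.
  Root rye: left subtree has 0 nodes { }, right has 5 {teak, tulip, hop, plum, yew}.
    Root yew: left subtree has 4 nodes {teak, tulip, hop, plum}, right has 0 { }.
      Root teak: left subtree has 0 nodes { }, right has 3 {tulip, hop, plum}.
        Root plum: left subtree has 2 nodes {tulip, hop}, right has 0 { }.
          Root hop: left subtree has 1 node {tulip}, right has 0 { }.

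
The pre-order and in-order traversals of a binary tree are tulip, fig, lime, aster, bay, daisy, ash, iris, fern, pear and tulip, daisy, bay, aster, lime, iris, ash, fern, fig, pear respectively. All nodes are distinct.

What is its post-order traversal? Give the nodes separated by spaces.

The first element of pre-order is the root; it splits in-order into left and right subtrees.
Root tulip: left subtree has 0 nodes { }, right has 9 {daisy, bay, aster, lime, iris, ash, fern, fig, pear}.
  Root fig: left subtree has 7 nodes {daisy, bay, aster, lime, iris, ash, fern}, right has 1 {pear}.
    Root lime: left subtree has 3 nodes {daisy, bay, aster}, right has 3 {iris, ash, fern}.
      Root aster: left subtree has 2 nodes {daisy, bay}, right has 0 { }.
        Root bay: left subtree has 1 node {daisy}, right has 0 { }.
      Root ash: left subtree has 1 node {iris}, right has 1 {fern}.

daisy bay aster iris fern ash lime pear fig tulip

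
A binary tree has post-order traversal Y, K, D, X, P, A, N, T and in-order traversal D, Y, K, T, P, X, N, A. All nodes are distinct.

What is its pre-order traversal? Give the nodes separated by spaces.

T D K Y N P X A

The last element of post-order is the root; it splits in-order into left and right subtrees.
Root T: left subtree has 3 nodes {D, Y, K}, right has 4 {P, X, N, A}.
  Root D: left subtree has 0 nodes { }, right has 2 {Y, K}.
    Root K: left subtree has 1 node {Y}, right has 0 { }.
  Root N: left subtree has 2 nodes {P, X}, right has 1 {A}.
    Root P: left subtree has 0 nodes { }, right has 1 {X}.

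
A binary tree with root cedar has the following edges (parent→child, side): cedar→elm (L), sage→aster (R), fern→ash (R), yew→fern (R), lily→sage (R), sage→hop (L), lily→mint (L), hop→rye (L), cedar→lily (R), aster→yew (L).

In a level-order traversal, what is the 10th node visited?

fern

Level-order visits nodes level by level from the root, left to right within each level.
Level 0: cedar
Level 1: elm, lily
Level 2: mint, sage
Level 3: hop, aster
Level 4: rye, yew
Level 5: fern
Level 6: ash
Full level-order sequence: cedar, elm, lily, mint, sage, hop, aster, rye, yew, fern, ash.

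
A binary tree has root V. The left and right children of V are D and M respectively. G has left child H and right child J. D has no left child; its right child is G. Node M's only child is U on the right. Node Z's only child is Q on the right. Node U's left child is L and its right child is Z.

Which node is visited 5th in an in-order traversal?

In-order visits the left subtree, then the node, then the right subtree.
At V: go left to D.
  At D: no left child.
  Visit D.
  At D: go right to G.
    At G: go left to H.
      H is a leaf — visit H.
    Visit G.
    At G: go right to J.
      J is a leaf — visit J.
Visit V.
At V: go right to M.
  At M: no left child.
  Visit M.
  At M: go right to U.
    At U: go left to L.
      L is a leaf — visit L.
    Visit U.
    At U: go right to Z.
      At Z: no left child.
      Visit Z.
      At Z: go right to Q.
        Q is a leaf — visit Q.
Full in-order sequence: D, H, G, J, V, M, L, U, Z, Q.

V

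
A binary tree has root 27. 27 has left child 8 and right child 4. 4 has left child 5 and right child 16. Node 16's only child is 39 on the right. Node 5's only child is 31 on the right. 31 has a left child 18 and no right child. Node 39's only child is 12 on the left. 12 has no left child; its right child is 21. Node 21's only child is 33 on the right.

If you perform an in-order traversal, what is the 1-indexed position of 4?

In-order visits the left subtree, then the node, then the right subtree.
At 27: go left to 8.
  8 is a leaf — visit 8.
Visit 27.
At 27: go right to 4.
  At 4: go left to 5.
    At 5: no left child.
    Visit 5.
    At 5: go right to 31.
      At 31: go left to 18.
        18 is a leaf — visit 18.
      Visit 31.
      At 31: no right child.
  Visit 4.
  At 4: go right to 16.
    At 16: no left child.
    Visit 16.
    At 16: go right to 39.
      At 39: go left to 12.
        At 12: no left child.
        Visit 12.
        At 12: go right to 21.
          At 21: no left child.
          Visit 21.
          At 21: go right to 33.
            33 is a leaf — visit 33.
      Visit 39.
      At 39: no right child.
Full in-order sequence: 8, 27, 5, 18, 31, 4, 16, 12, 21, 33, 39.

6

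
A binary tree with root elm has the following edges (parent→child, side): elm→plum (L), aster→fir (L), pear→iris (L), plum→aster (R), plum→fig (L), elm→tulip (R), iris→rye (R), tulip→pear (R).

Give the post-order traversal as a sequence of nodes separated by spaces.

fig fir aster plum rye iris pear tulip elm

Post-order visits the left subtree, then the right subtree, then the node.
At elm: go left to plum.
  At plum: go left to fig.
    fig is a leaf — visit fig.
  At plum: go right to aster.
    At aster: go left to fir.
      fir is a leaf — visit fir.
    At aster: no right child.
    Visit aster.
  Visit plum.
At elm: go right to tulip.
  At tulip: no left child.
  At tulip: go right to pear.
    At pear: go left to iris.
      At iris: no left child.
      At iris: go right to rye.
        rye is a leaf — visit rye.
      Visit iris.
    At pear: no right child.
    Visit pear.
  Visit tulip.
Visit elm.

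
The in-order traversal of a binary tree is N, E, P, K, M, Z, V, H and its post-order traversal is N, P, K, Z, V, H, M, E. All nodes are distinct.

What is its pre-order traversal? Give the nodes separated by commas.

The last element of post-order is the root; it splits in-order into left and right subtrees.
Root E: left subtree has 1 node {N}, right has 6 {P, K, M, Z, V, H}.
  Root M: left subtree has 2 nodes {P, K}, right has 3 {Z, V, H}.
    Root K: left subtree has 1 node {P}, right has 0 { }.
    Root H: left subtree has 2 nodes {Z, V}, right has 0 { }.
      Root V: left subtree has 1 node {Z}, right has 0 { }.

E, N, M, K, P, H, V, Z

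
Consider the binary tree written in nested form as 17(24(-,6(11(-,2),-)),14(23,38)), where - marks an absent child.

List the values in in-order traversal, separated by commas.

24, 11, 2, 6, 17, 23, 14, 38

In-order visits the left subtree, then the node, then the right subtree.
At 17: go left to 24.
  At 24: no left child.
  Visit 24.
  At 24: go right to 6.
    At 6: go left to 11.
      At 11: no left child.
      Visit 11.
      At 11: go right to 2.
        2 is a leaf — visit 2.
    Visit 6.
    At 6: no right child.
Visit 17.
At 17: go right to 14.
  At 14: go left to 23.
    23 is a leaf — visit 23.
  Visit 14.
  At 14: go right to 38.
    38 is a leaf — visit 38.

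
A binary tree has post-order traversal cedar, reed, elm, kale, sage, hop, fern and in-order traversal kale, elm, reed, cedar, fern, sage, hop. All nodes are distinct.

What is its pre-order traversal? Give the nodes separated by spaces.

The last element of post-order is the root; it splits in-order into left and right subtrees.
Root fern: left subtree has 4 nodes {kale, elm, reed, cedar}, right has 2 {sage, hop}.
  Root kale: left subtree has 0 nodes { }, right has 3 {elm, reed, cedar}.
    Root elm: left subtree has 0 nodes { }, right has 2 {reed, cedar}.
      Root reed: left subtree has 0 nodes { }, right has 1 {cedar}.
  Root hop: left subtree has 1 node {sage}, right has 0 { }.

fern kale elm reed cedar hop sage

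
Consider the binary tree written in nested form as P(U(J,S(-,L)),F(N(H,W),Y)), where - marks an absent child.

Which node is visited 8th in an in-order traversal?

W

In-order visits the left subtree, then the node, then the right subtree.
At P: go left to U.
  At U: go left to J.
    J is a leaf — visit J.
  Visit U.
  At U: go right to S.
    At S: no left child.
    Visit S.
    At S: go right to L.
      L is a leaf — visit L.
Visit P.
At P: go right to F.
  At F: go left to N.
    At N: go left to H.
      H is a leaf — visit H.
    Visit N.
    At N: go right to W.
      W is a leaf — visit W.
  Visit F.
  At F: go right to Y.
    Y is a leaf — visit Y.
Full in-order sequence: J, U, S, L, P, H, N, W, F, Y.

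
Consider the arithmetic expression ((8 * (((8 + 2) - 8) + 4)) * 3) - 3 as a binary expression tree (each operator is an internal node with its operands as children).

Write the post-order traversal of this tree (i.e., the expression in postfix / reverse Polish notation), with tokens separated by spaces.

8 8 2 + 8 - 4 + * 3 * 3 -

Post-order on an expression tree gives postfix notation: for each operator, emit left operand, right operand, then the operator.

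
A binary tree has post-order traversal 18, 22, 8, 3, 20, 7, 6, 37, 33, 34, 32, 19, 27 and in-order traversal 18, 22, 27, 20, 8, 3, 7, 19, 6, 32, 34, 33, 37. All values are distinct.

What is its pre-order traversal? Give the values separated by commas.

The last element of post-order is the root; it splits in-order into left and right subtrees.
Root 27: left subtree has 2 nodes {18, 22}, right has 10 {20, 8, 3, 7, 19, 6, 32, 34, 33, 37}.
  Root 22: left subtree has 1 node {18}, right has 0 { }.
  Root 19: left subtree has 4 nodes {20, 8, 3, 7}, right has 5 {6, 32, 34, 33, 37}.
    Root 7: left subtree has 3 nodes {20, 8, 3}, right has 0 { }.
      Root 20: left subtree has 0 nodes { }, right has 2 {8, 3}.
        Root 3: left subtree has 1 node {8}, right has 0 { }.
    Root 32: left subtree has 1 node {6}, right has 3 {34, 33, 37}.
      Root 34: left subtree has 0 nodes { }, right has 2 {33, 37}.
        Root 33: left subtree has 0 nodes { }, right has 1 {37}.

27, 22, 18, 19, 7, 20, 3, 8, 32, 6, 34, 33, 37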